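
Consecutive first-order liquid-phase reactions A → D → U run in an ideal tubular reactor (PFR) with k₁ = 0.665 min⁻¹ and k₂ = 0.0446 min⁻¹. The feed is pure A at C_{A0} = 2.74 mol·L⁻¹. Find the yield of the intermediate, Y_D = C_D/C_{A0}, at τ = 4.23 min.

0.823

For first-order series with pure A initially, C_D(τ) = k₁C_{A0}/(k₂−k₁)·(e^(−k₁τ) − e^(−k₂τ)).
e^(−k₁τ) = e^(−0.665×4.23) = e^(−2.813) = 0.06003; e^(−k₂τ) = e^(−0.1887) = 0.8281.
C_D = 0.665×2.74/(0.0446−0.665) × (0.06003−0.8281) = (-2.937)×(-0.7680) = 2.256 mol·L⁻¹.
Y_D = C_D/C_{A0} = 2.256/2.74 = 0.823.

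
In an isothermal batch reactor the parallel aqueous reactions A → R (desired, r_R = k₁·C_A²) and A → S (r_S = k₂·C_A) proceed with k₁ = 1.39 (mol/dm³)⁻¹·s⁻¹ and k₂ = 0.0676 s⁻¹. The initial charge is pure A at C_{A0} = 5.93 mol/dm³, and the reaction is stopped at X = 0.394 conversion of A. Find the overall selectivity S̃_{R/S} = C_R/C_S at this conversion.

95.9

C_A = C_{A0}(1−X) = 3.594 mol/dm³.
Along a PFR/batch, dC_S/dC_A = −r_S/(r_R+r_S) = −k₂/(k₂+k₁·C_A).
Integrating from C_{A0} to C_A: C_S = (0.0676/1.39)·ln[(0.0676+1.39·5.93)/(0.0676+1.39·3.59)] = 0.04863·ln(8.310/5.063) = 0.02410 mol/dm³.
Then C_R = (C_{A0}−C_A) − C_S = 2.336 − 0.02410 = 2.312 mol/dm³.
S̃_{R/S} = C_R/C_S = 2.312/0.02410 = 95.9.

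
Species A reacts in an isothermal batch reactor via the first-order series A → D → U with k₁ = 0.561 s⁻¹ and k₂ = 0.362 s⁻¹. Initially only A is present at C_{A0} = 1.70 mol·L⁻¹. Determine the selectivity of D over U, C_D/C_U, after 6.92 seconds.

For first-order series with pure A initially, C_D(t) = k₁C_{A0}/(k₂−k₁)·(e^(−k₁t) − e^(−k₂t)).
e^(−k₁t) = e^(−0.561×6.92) = e^(−3.882) = 0.02061; e^(−k₂t) = e^(−2.505) = 0.08167.
C_D = 0.561×1.70/(0.362−0.561) × (0.02061−0.08167) = (-4.792)×(-0.06107) = 0.2927 mol·L⁻¹.
C_A = C_{A0}e^(−k₁t) = 0.03503 mol·L⁻¹, so C_U = C_{A0}−C_A−C_D = 1.372 mol·L⁻¹; C_D/C_U = 0.213.

0.213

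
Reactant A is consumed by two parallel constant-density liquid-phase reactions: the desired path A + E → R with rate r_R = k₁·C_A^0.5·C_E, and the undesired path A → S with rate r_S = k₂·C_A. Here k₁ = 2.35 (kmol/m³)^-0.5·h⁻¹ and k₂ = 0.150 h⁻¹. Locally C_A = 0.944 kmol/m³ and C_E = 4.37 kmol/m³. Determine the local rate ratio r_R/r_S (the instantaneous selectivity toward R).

70.5

S_{R/S} = r_R/r_S = (k₁·C_A^0.5·C_E)/(k₂·C_A) = (k₁/k₂)·C_A^-0.5·C_E.
= (2.35×0.9440^0.5×4.370) / (0.150×0.9440) = 9.978/0.1416 = 70.5.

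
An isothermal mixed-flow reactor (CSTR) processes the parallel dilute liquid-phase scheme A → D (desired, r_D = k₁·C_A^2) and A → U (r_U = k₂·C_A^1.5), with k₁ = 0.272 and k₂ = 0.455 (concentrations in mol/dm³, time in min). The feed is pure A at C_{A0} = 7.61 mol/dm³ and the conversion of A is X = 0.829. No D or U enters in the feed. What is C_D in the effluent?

Exit C_A = C_{A0}(1−X) = 7.61×0.171 = 1.301 mol/dm³.
Rates in a CSTR are evaluated at the outlet concentration: r_D = 0.272×1.301^2 = 0.4606, r_U = 0.455×1.301^1.5 = 0.6754.
Fraction of consumed A going to D: r_D/(r_D+r_U) = 0.4054.
C_D = 0.4054·C_{A0}·X = 0.4054×7.61×0.829 = 2.56 mol/dm³.

2.56 mol/dm³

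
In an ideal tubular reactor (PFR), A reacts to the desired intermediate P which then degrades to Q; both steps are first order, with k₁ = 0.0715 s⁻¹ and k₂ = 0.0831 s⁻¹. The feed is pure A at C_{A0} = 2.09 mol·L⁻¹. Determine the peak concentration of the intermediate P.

For a first-order series the maximum intermediate yield is C_{P,max}/C_{A0} = (k₁/k₂)^[k₂/(k₂−k₁)].
= (0.0715/0.0831)^(0.0831/(0.0831−0.0715)) = (0.8604)^(7.164) = 0.3406.
C_{P,max} = 0.3406×2.09 = 0.712 mol·L⁻¹.

0.712 mol·L⁻¹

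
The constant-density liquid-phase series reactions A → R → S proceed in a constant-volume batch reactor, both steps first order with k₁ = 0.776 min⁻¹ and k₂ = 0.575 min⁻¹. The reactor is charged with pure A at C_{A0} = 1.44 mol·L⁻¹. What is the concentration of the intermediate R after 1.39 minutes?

0.609 mol·L⁻¹

The intermediate concentration in a first-order A→B→C sequence is C_R = k₁C_{A0}(e^(−k₁t) − e^(−k₂t))/(k₂−k₁).
e^(−k₁t) = e^(−0.776×1.39) = e^(−1.079) = 0.3401; e^(−k₂t) = e^(−0.7992) = 0.4497.
C_R = 0.776×1.44/(0.575−0.776) × (0.3401−0.4497) = (-5.559)×(-0.1096) = 0.6094 mol·L⁻¹.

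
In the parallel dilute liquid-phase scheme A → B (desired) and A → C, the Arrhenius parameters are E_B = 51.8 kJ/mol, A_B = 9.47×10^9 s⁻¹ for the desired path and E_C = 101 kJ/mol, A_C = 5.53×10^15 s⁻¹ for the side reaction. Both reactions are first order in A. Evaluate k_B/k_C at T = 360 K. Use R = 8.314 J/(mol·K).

23.6

With equal orders, S_{B/C} = k_B/k_C = (A_B/A_C)·exp[(E_C−E_B)/(RT)].
(E_C−E_B)/(RT) = (101−51.8)×10³/(8.314×360) = 49200/2993 = 16.44.
k_B/k_C = (9.47×10^9/5.53×10^15)·exp(16.44) = 1.712×10^-6 × 1.377×10^7 = 23.6.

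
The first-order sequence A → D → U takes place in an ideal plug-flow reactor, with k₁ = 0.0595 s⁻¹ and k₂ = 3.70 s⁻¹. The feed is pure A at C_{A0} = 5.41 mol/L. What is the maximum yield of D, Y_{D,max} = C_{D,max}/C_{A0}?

At the optimum, C_{D,max}/C_{A0} = (k₁/k₂)^[k₂/(k₂−k₁)].
= (0.0595/3.70)^(3.70/(3.70−0.0595)) = (0.01608)^(1.016) = 0.01503.

0.0150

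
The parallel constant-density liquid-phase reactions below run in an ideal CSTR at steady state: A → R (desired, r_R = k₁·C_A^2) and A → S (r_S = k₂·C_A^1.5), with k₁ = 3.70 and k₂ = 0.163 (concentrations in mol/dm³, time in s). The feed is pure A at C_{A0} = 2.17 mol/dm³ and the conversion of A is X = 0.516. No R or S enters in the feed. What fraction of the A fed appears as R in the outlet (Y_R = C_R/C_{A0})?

0.495

Exit C_A = C_{A0}(1−X) = 2.17×0.484 = 1.050 mol/dm³.
Rates in a CSTR are evaluated at the outlet concentration: r_R = 3.70×1.050^2 = 4.081, r_S = 0.163×1.050^1.5 = 0.1754.
Fraction of consumed A going to R: r_R/(r_R+r_S) = 0.9588.
C_R = 0.9588·C_{A0}·X = 0.9588×2.17×0.516 = 1.07 mol/dm³; Y_R = C_R/C_{A0} = 0.495.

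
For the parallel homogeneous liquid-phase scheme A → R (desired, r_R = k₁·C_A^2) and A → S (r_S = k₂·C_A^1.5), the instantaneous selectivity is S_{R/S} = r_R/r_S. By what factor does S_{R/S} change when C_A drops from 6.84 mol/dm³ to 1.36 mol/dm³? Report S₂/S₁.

0.446

S_{R/S} = (k₁/k₂)·C_A^0.5, so S₂/S₁ = (C_{A,2}/C_{A,1})^0.5.
= (1.36/6.84)^0.5 = (0.1988)^0.5 = 0.446.
Selectivity toward R falls as C_A falls — high-concentration operation is favoured.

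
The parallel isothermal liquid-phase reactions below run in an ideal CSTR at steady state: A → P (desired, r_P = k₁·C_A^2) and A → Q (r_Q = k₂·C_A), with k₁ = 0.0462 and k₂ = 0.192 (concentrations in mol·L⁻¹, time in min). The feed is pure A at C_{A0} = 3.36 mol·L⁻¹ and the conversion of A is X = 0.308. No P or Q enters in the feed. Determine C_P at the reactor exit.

0.371 mol·L⁻¹

Exit C_A = C_{A0}(1−X) = 3.36×0.692 = 2.325 mol·L⁻¹.
A CSTR operates uniformly at the exit composition, giving r_P = 0.2498 and r_Q = 0.4464 (each k·C_A^n at C_A = 2.325).
Fraction of consumed A going to P: r_P/(r_P+r_Q) = 0.3588.
C_P = 0.3588·C_{A0}·X = 0.3588×3.36×0.308 = 0.371 mol·L⁻¹.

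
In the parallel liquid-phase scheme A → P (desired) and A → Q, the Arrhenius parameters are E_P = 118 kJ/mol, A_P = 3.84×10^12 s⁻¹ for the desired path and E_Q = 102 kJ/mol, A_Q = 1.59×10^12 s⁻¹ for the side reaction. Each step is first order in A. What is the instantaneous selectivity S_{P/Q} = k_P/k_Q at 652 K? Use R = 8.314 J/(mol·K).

0.126

Since both paths have the same order in A, the concentration cancels and S_{P/Q} = k_P/k_Q = (A_P/A_Q)·exp[(E_Q−E_P)/(RT)].
(E_Q−E_P)/(RT) = (102−118)×10³/(8.314×652) = -16000/5421 = -2.952.
k_P/k_Q = (3.84×10^12/1.59×10^12)·exp(-2.952) = 2.415 × 0.05225 = 0.126.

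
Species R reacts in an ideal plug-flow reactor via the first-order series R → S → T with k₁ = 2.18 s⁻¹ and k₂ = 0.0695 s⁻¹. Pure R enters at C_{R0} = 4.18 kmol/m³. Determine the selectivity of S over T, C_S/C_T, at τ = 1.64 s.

The intermediate concentration in a first-order A→B→C sequence is C_S = k₁C_{R0}(e^(−k₁τ) − e^(−k₂τ))/(k₂−k₁).
e^(−k₁τ) = e^(−2.18×1.64) = e^(−3.575) = 0.02801; e^(−k₂τ) = e^(−0.1140) = 0.8923.
C_S = 2.18×4.18/(0.0695−2.18) × (0.02801−0.8923) = (-4.318)×(-0.8643) = 3.732 kmol/m³.
C_R = C_{R0}e^(−k₁τ) = 0.1171 kmol/m³, so C_T = C_{R0}−C_R−C_S = 0.3313 kmol/m³; C_S/C_T = 11.3.

11.3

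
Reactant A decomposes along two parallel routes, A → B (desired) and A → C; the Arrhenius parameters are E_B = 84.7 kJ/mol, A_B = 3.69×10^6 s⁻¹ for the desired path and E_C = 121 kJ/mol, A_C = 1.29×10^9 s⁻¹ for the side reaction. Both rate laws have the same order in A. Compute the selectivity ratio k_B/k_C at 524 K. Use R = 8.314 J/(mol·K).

11.9

k_B/k_C = (A_B/A_C)·exp[−(E_B−E_C)/(RT)] = (A_B/A_C)·exp[(E_C−E_B)/(RT)].
(E_C−E_B)/(RT) = (121−84.7)×10³/(8.314×524) = 36300/4357 = 8.332.
k_B/k_C = (3.69×10^6/1.29×10^9)·exp(8.332) = 0.002860 × 4156 = 11.9.
Since E_B < E_C, lowering the temperature improves selectivity toward B.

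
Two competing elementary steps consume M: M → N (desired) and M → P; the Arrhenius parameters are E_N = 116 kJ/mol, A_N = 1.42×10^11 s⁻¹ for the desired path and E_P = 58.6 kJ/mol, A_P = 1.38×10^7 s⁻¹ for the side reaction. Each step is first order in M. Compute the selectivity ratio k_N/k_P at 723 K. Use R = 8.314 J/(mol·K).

0.733

Since both paths have the same order in M, the concentration cancels and S_{N/P} = k_N/k_P = (A_N/A_P)·exp[(E_P−E_N)/(RT)].
(E_P−E_N)/(RT) = (58.6−116)×10³/(8.314×723) = -57400/6011 = -9.549.
k_N/k_P = (1.42×10^11/1.38×10^7)·exp(-9.549) = 10290 × 7.126×10^-5 = 0.733.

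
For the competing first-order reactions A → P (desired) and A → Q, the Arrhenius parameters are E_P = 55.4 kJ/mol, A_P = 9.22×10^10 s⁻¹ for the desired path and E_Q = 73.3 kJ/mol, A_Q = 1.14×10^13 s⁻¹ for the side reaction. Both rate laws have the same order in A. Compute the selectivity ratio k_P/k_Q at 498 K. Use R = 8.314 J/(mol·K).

0.610

k_P/k_Q = (A_P/A_Q)·exp[−(E_P−E_Q)/(RT)] = (A_P/A_Q)·exp[(E_Q−E_P)/(RT)].
(E_Q−E_P)/(RT) = (73.3−55.4)×10³/(8.314×498) = 17900/4140 = 4.323.
k_P/k_Q = (9.22×10^10/1.14×10^13)·exp(4.323) = 0.008088 × 75.44 = 0.610.
Since E_P < E_Q, lowering the temperature improves selectivity toward P.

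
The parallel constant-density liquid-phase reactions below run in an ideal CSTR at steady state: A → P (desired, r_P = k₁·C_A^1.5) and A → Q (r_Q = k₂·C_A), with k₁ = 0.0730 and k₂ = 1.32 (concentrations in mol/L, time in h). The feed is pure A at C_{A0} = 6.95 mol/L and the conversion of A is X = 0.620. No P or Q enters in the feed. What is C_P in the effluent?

0.355 mol/L

Exit C_A = C_{A0}(1−X) = 6.95×0.380 = 2.641 mol/L.
In a CSTR the entire volume is at exit conditions, so r_P = 0.0730×2.641^1.5 = 0.3133 and r_Q = 1.32×2.641 = 3.486.
Fraction of consumed A going to P: r_P/(r_P+r_Q) = 0.08246.
C_P = 0.08246·C_{A0}·X = 0.08246×6.95×0.620 = 0.355 mol/L.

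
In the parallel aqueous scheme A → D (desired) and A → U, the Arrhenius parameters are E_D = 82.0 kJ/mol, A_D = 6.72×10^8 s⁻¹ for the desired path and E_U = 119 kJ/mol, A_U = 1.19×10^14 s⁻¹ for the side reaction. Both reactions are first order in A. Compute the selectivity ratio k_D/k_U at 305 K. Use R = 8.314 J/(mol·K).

k_D/k_U = (A_D/A_U)·exp[−(E_D−E_U)/(RT)] = (A_D/A_U)·exp[(E_U−E_D)/(RT)].
(E_U−E_D)/(RT) = (119−82.0)×10³/(8.314×305) = 37000/2536 = 14.59.
k_D/k_U = (6.72×10^8/1.19×10^14)·exp(14.59) = 5.647×10^-6 × 2.172×10^6 = 12.3.
Since E_D < E_U, lowering the temperature improves selectivity toward D.

12.3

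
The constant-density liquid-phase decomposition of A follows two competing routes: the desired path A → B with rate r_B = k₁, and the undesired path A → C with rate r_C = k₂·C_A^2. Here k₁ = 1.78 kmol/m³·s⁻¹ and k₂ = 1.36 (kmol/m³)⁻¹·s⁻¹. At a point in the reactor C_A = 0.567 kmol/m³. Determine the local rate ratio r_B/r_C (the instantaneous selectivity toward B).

S_{B/C} = r_B/r_C = (k₁)/(k₂·C_A^2) = (k₁/k₂)·C_A^-2.
= (1.78) / (1.36×0.5670^2) = 1.780/0.4372 = 4.07.
The undesired path is higher order in A, so low C_A (CSTR or dilute feed) favours B.

4.07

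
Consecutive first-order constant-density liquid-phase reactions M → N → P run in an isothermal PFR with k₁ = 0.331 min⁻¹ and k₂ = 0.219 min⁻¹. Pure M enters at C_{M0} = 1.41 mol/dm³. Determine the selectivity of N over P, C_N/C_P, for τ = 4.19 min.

For first-order series with pure M initially, C_N(τ) = k₁C_{M0}/(k₂−k₁)·(e^(−k₁τ) − e^(−k₂τ)).
e^(−k₁τ) = e^(−0.331×4.19) = e^(−1.387) = 0.2499; e^(−k₂τ) = e^(−0.9176) = 0.3995.
C_N = 0.331×1.41/(0.219−0.331) × (0.2499−0.3995) = (-4.167)×(-0.1496) = 0.6235 mol/dm³.
C_M = C_{M0}e^(−k₁τ) = 0.3523 mol/dm³, so C_P = C_{M0}−C_M−C_N = 0.4342 mol/dm³; C_N/C_P = 1.44.

1.44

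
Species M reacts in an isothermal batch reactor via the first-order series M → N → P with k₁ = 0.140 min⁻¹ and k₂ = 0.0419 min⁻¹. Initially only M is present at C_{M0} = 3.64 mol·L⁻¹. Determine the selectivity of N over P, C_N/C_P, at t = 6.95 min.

Solving the coupled first-order balances gives C_N(t) = [k₁/(k₂−k₁)]·C_{M0}·(e^(−k₁t) − e^(−k₂t)).
e^(−k₁t) = e^(−0.140×6.95) = e^(−0.9730) = 0.3779; e^(−k₂t) = e^(−0.2912) = 0.7474.
C_N = 0.140×3.64/(0.0419−0.140) × (0.3779−0.7474) = (-5.195)×(-0.3694) = 1.919 mol·L⁻¹.
C_M = C_{M0}e^(−k₁t) = 1.376 mol·L⁻¹, so C_P = C_{M0}−C_M−C_N = 0.3453 mol·L⁻¹; C_N/C_P = 5.56.

5.56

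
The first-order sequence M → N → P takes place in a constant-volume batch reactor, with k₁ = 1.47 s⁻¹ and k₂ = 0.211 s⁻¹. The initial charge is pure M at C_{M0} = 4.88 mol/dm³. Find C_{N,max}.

For a first-order series the maximum intermediate yield is C_{N,max}/C_{M0} = (k₁/k₂)^[k₂/(k₂−k₁)].
= (1.47/0.211)^(0.211/(0.211−1.47)) = (6.967)^(-0.1676) = 0.7223.
C_{N,max} = 0.7223×4.88 = 3.52 mol/dm³.

3.52 mol/dm³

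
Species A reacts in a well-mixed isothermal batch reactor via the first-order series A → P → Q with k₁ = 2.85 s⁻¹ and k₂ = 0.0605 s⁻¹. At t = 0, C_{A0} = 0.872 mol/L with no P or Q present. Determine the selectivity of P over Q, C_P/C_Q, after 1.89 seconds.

10.2

The intermediate concentration in a first-order A→B→C sequence is C_P = k₁C_{A0}(e^(−k₁t) − e^(−k₂t))/(k₂−k₁).
e^(−k₁t) = e^(−2.85×1.89) = e^(−5.386) = 0.004578; e^(−k₂t) = e^(−0.1143) = 0.8920.
C_P = 2.85×0.872/(0.0605−2.85) × (0.004578−0.8920) = (-0.8909)×(-0.8874) = 0.7906 mol/L.
C_A = C_{A0}e^(−k₁t) = 0.003992 mol/L, so C_Q = C_{A0}−C_A−C_P = 0.07744 mol/L; C_P/C_Q = 10.2.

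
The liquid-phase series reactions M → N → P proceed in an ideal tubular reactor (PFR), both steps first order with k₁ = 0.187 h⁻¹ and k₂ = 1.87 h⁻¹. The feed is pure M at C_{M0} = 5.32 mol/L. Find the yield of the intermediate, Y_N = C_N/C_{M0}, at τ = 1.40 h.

For first-order series with pure M initially, C_N(τ) = k₁C_{M0}/(k₂−k₁)·(e^(−k₁τ) − e^(−k₂τ)).
e^(−k₁τ) = e^(−0.187×1.40) = e^(−0.2618) = 0.7697; e^(−k₂τ) = e^(−2.618) = 0.07295.
C_N = 0.187×5.32/(1.87−0.187) × (0.7697−0.07295) = 0.5911×0.6967 = 0.4118 mol/L.
Y_N = C_N/C_{M0} = 0.4118/5.32 = 0.0774.

0.0774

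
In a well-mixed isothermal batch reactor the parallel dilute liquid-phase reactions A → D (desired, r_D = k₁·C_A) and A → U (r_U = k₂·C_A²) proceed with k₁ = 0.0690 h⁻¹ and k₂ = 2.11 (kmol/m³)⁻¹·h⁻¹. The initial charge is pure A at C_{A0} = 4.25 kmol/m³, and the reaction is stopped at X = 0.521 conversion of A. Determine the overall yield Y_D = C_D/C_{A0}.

C_A = C_{A0}(1−X) = 2.036 kmol/m³.
Along a PFR/batch, dC_D/dC_A = −r_D/(r_D+r_U) = −k₁/(k₁+k₂·C_A).
Integrating from C_{A0} to C_A: C_D = (0.0690/2.11)·ln[(0.0690+2.11·4.25)/(0.0690+2.11·2.04)] = 0.03270·ln(9.037/4.364) = 0.02380 kmol/m³.
Y_D = C_D/C_{A0} = 0.02380/4.25 = 0.00560.

0.00560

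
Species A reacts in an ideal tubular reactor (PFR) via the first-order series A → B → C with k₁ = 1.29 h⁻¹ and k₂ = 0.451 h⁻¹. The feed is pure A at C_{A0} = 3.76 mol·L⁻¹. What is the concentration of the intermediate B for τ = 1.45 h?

Solving the coupled first-order balances gives C_B(τ) = [k₁/(k₂−k₁)]·C_{A0}·(e^(−k₁τ) − e^(−k₂τ)).
e^(−k₁τ) = e^(−1.29×1.45) = e^(−1.871) = 0.1540; e^(−k₂τ) = e^(−0.6540) = 0.5200.
C_B = 1.29×3.76/(0.451−1.29) × (0.1540−0.5200) = (-5.781)×(-0.3659) = 2.116 mol·L⁻¹.

2.12 mol·L⁻¹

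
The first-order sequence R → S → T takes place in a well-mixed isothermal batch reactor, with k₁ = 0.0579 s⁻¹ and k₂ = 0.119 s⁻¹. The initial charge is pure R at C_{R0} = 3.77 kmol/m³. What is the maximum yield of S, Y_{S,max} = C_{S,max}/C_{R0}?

For a first-order series the maximum intermediate yield is C_{S,max}/C_{R0} = (k₁/k₂)^[k₂/(k₂−k₁)].
= (0.0579/0.119)^(0.119/(0.119−0.0579)) = (0.4866)^(1.948) = 0.2458.

0.246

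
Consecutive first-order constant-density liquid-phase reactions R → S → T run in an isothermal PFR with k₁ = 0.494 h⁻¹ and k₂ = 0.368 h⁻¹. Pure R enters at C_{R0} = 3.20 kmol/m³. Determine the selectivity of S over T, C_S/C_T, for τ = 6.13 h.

For first-order series with pure R initially, C_S(τ) = k₁C_{R0}/(k₂−k₁)·(e^(−k₁τ) − e^(−k₂τ)).
e^(−k₁τ) = e^(−0.494×6.13) = e^(−3.028) = 0.04840; e^(−k₂τ) = e^(−2.256) = 0.1048.
C_S = 0.494×3.20/(0.368−0.494) × (0.04840−0.1048) = (-12.55)×(-0.05638) = 0.7074 kmol/m³.
C_R = C_{R0}e^(−k₁τ) = 0.1549 kmol/m³, so C_T = C_{R0}−C_R−C_S = 2.338 kmol/m³; C_S/C_T = 0.303.

0.303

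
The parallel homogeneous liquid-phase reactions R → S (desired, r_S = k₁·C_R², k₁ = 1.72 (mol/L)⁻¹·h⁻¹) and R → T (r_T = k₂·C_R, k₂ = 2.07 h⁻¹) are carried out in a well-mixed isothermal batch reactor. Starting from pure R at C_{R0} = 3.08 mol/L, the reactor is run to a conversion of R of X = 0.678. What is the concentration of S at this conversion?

1.28 mol/L

C_R = C_{R0}(1−X) = 0.9918 mol/L.
Along a PFR/batch, dC_T/dC_R = −r_T/(r_S+r_T) = −k₂/(k₂+k₁·C_R).
Integrating from C_{R0} to C_R: C_T = (2.07/1.72)·ln[(2.07+1.72·3.08)/(2.07+1.72·0.992)] = 1.203·ln(7.368/3.776) = 0.8045 mol/L.
Then C_S = (C_{R0}−C_R) − C_T = 2.088 − 0.8045 = 1.284 mol/L.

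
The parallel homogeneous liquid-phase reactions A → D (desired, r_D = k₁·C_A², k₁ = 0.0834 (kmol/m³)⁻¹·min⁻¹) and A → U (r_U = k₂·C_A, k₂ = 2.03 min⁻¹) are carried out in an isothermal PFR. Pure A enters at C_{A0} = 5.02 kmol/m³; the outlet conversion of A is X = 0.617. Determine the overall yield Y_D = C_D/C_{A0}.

C_A = C_{A0}(1−X) = 1.923 kmol/m³.
Along a PFR/batch, dC_U/dC_A = −r_U/(r_D+r_U) = −k₂/(k₂+k₁·C_A).
Integrating from C_{A0} to C_A: C_U = (2.03/0.0834)·ln[(2.03+0.0834·5.02)/(2.03+0.0834·1.92)] = 24.34·ln(2.449/2.190) = 2.714 kmol/m³.
Then C_D = (C_{A0}−C_A) − C_U = 3.097 − 2.714 = 0.3838 kmol/m³.
Y_D = C_D/C_{A0} = 0.3838/5.02 = 0.0765.

0.0765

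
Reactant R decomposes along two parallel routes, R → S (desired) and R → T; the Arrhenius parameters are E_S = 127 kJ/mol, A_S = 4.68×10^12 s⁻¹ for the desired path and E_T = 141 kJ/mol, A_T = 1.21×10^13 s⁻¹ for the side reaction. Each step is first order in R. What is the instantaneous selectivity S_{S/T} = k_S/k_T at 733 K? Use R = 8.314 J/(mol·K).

Since both paths have the same order in R, the concentration cancels and S_{S/T} = k_S/k_T = (A_S/A_T)·exp[(E_T−E_S)/(RT)].
(E_T−E_S)/(RT) = (141−127)×10³/(8.314×733) = 14000/6094 = 2.297.
k_S/k_T = (4.68×10^12/1.21×10^13)·exp(2.297) = 0.3868 × 9.947 = 3.85.
Since E_S < E_T, lowering the temperature improves selectivity toward S.

3.85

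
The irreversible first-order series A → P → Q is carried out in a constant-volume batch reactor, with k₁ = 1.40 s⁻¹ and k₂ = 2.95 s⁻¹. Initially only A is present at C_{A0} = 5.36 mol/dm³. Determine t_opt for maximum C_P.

For first-order series the maximum of C_P occurs at t_opt = ln(k₂/k₁)/(k₂−k₁).
= ln(2.95/1.40)/(2.95−1.40) = ln(2.107)/1.550 = 0.7453/1.550 = 0.481 s.

0.481 s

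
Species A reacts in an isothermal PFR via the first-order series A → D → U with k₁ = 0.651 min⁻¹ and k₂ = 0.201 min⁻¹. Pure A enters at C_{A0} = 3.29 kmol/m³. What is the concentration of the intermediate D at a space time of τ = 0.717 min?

The intermediate concentration in a first-order A→B→C sequence is C_D = k₁C_{A0}(e^(−k₁τ) − e^(−k₂τ))/(k₂−k₁).
e^(−k₁τ) = e^(−0.651×0.717) = e^(−0.4668) = 0.6270; e^(−k₂τ) = e^(−0.1441) = 0.8658.
C_D = 0.651×3.29/(0.201−0.651) × (0.6270−0.8658) = (-4.760)×(-0.2388) = 1.136 kmol/m³.

1.14 kmol/m³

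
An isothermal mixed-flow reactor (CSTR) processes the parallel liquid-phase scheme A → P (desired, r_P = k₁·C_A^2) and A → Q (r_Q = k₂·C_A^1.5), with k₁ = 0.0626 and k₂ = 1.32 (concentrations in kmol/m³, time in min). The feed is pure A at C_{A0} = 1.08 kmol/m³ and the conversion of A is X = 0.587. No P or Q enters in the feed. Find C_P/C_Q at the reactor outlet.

Exit C_A = C_{A0}(1−X) = 1.08×0.413 = 0.4460 kmol/m³.
Rates in a CSTR are evaluated at the outlet concentration: r_P = 0.0626×0.4460^2 = 0.01245, r_Q = 1.32×0.4460^1.5 = 0.3932.
Overall selectivity = C_P/C_Q = r_Pτ/(r_Qτ) = r_P/r_Q = 0.0317.

0.0317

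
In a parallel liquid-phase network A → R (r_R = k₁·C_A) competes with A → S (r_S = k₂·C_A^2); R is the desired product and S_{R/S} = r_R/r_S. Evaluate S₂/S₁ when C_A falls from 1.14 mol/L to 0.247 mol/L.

4.62

S_{R/S} = (k₁/k₂)·C_A⁻¹, so S₂/S₁ = (C_{A,2}/C_{A,1})⁻¹.
= 1.14/0.247 = 4.62.
Selectivity toward R rises as C_A falls — low-concentration operation is favoured.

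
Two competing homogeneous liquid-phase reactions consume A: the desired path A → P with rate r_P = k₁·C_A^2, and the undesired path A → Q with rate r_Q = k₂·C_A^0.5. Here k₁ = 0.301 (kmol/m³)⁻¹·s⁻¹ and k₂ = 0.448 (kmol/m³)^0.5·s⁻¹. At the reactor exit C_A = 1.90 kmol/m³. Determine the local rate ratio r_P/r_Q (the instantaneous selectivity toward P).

S_{P/Q} = r_P/r_Q = (k₁·C_A^2)/(k₂·C_A^0.5) = (k₁/k₂)·C_A^1.5.
= (0.301×1.900^2) / (0.448×1.900^0.5) = 1.087/0.6175 = 1.76.
Since the desired path is higher order in A, keeping C_A high (PFR or concentrated feed) favours P.

1.76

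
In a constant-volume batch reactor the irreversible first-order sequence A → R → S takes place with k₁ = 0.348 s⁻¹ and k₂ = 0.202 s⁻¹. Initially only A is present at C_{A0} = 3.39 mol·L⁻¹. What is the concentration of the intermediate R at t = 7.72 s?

1.15 mol·L⁻¹

The intermediate concentration in a first-order A→B→C sequence is C_R = k₁C_{A0}(e^(−k₁t) − e^(−k₂t))/(k₂−k₁).
e^(−k₁t) = e^(−0.348×7.72) = e^(−2.687) = 0.06811; e^(−k₂t) = e^(−1.559) = 0.2103.
C_R = 0.348×3.39/(0.202−0.348) × (0.06811−0.2103) = (-8.080)×(-0.1421) = 1.149 mol·L⁻¹.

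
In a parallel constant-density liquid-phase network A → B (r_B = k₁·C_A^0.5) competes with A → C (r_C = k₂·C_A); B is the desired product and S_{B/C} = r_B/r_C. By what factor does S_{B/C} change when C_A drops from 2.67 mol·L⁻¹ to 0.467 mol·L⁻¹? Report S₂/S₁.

S_{B/C} = (k₁/k₂)·C_A^-0.5, so S₂/S₁ = (C_{A,2}/C_{A,1})^-0.5.
= (0.467/2.67)^(-0.5) = (0.1749)^(-0.5) = 2.39.
Selectivity toward B rises as C_A falls — low-concentration operation is favoured.

2.39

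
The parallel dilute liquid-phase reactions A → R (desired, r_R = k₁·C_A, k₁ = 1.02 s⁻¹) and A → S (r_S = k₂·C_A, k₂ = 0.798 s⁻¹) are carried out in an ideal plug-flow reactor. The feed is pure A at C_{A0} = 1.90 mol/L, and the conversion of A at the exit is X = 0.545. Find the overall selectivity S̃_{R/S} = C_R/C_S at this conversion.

C_A = C_{A0}(1−X) = 0.8645 mol/L.
Both paths are first order in A, so the instantaneous fraction to R is constant: dC_R/d(−C_A) = k₁/(k₁+k₂) = 0.5611.
C_R = 0.5611·(C_{A0}−C_A) = 0.5611×1.035 = 0.581 mol/L.
C_S = (C_{A0}−C_A)−C_R = 0.4545 mol/L; S̃_{R/S} = 0.5810/0.4545 = 1.28.

1.28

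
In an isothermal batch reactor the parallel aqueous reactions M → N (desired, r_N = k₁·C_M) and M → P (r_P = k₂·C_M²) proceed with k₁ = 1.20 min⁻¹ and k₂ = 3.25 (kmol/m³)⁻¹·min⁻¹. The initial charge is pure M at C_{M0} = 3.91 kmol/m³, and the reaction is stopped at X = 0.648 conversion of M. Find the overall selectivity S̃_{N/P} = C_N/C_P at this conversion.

C_M = C_{M0}(1−X) = 1.376 kmol/m³.
Along a PFR/batch, dC_N/dC_M = −r_N/(r_N+r_P) = −k₁/(k₁+k₂·C_M).
Integrating from C_{M0} to C_M: C_N = (1.20/3.25)·ln[(1.20+3.25·3.91)/(1.20+3.25·1.38)] = 0.3692·ln(13.91/5.673) = 0.3311 kmol/m³.
C_P = (C_{M0}−C_M)−C_N = 2.203 kmol/m³; S̃_{N/P} = 0.3311/2.203 = 0.150.

0.150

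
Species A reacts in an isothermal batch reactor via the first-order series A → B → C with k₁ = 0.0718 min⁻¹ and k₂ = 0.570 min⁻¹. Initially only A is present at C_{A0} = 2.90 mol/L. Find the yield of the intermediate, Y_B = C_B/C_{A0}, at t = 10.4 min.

0.0679

The intermediate concentration in a first-order A→B→C sequence is C_B = k₁C_{A0}(e^(−k₁t) − e^(−k₂t))/(k₂−k₁).
e^(−k₁t) = e^(−0.0718×10.4) = e^(−0.7467) = 0.4739; e^(−k₂t) = e^(−5.928) = 0.002664.
C_B = 0.0718×2.90/(0.570−0.0718) × (0.4739−0.002664) = 0.4179×0.4713 = 0.1970 mol/L.
Y_B = C_B/C_{A0} = 0.1970/2.90 = 0.0679.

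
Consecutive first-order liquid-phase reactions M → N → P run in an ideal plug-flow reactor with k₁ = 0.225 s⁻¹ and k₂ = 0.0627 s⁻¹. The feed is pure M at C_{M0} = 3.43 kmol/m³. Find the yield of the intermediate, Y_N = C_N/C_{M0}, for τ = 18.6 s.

0.411

Solving the coupled first-order balances gives C_N(τ) = [k₁/(k₂−k₁)]·C_{M0}·(e^(−k₁τ) − e^(−k₂τ)).
e^(−k₁τ) = e^(−0.225×18.6) = e^(−4.185) = 0.01522; e^(−k₂τ) = e^(−1.166) = 0.3115.
C_N = 0.225×3.43/(0.0627−0.225) × (0.01522−0.3115) = (-4.755)×(-0.2963) = 1.409 kmol/m³.
Y_N = C_N/C_{M0} = 1.409/3.43 = 0.411.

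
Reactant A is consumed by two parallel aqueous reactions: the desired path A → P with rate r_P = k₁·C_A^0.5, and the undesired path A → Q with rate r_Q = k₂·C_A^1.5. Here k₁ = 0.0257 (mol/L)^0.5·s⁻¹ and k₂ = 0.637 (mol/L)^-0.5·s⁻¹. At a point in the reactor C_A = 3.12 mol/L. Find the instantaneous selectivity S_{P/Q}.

0.0129

S_{P/Q} = r_P/r_Q = (k₁·C_A^0.5)/(k₂·C_A^1.5) = (k₁/k₂)·C_A⁻¹.
= (0.0257×3.120^0.5) / (0.637×3.120^1.5) = 0.04540/3.511 = 0.0129.
The undesired path is higher order in A, so low C_A (CSTR or dilute feed) favours P.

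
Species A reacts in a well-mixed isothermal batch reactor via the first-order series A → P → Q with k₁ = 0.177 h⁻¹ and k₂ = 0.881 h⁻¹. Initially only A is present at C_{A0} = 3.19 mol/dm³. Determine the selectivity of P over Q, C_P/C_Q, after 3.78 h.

0.325

For first-order series with pure A initially, C_P(t) = k₁C_{A0}/(k₂−k₁)·(e^(−k₁t) − e^(−k₂t)).
e^(−k₁t) = e^(−0.177×3.78) = e^(−0.6691) = 0.5122; e^(−k₂t) = e^(−3.330) = 0.03579.
C_P = 0.177×3.19/(0.881−0.177) × (0.5122−0.03579) = 0.8020×0.4764 = 0.3821 mol/dm³.
C_A = C_{A0}e^(−k₁t) = 1.634 mol/dm³, so C_Q = C_{A0}−C_A−C_P = 1.174 mol/dm³; C_P/C_Q = 0.325.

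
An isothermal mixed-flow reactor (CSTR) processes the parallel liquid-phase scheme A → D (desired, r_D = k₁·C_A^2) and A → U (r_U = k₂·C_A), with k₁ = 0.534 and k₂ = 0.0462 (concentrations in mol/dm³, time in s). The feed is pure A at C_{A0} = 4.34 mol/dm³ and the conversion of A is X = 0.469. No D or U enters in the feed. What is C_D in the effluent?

1.96 mol/dm³

Exit C_A = C_{A0}(1−X) = 4.34×0.531 = 2.305 mol/dm³.
In a CSTR the entire volume is at exit conditions, so r_D = 0.534×2.305^2 = 2.836 and r_U = 0.0462×2.305 = 0.1065.
Fraction of consumed A going to D: r_D/(r_D+r_U) = 0.9638.
C_D = 0.9638·C_{A0}·X = 0.9638×4.34×0.469 = 1.96 mol/dm³.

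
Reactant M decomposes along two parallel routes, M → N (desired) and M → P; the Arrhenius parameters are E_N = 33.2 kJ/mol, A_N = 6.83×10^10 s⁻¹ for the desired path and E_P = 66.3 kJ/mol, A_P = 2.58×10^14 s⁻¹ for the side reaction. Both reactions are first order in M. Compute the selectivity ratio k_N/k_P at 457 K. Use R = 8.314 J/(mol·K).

1.61

k_N/k_P = (A_N/A_P)·exp[−(E_N−E_P)/(RT)] = (A_N/A_P)·exp[(E_P−E_N)/(RT)].
(E_P−E_N)/(RT) = (66.3−33.2)×10³/(8.314×457) = 33100/3799 = 8.712.
k_N/k_P = (6.83×10^10/2.58×10^14)·exp(8.712) = 2.647×10^-4 × 6073 = 1.61.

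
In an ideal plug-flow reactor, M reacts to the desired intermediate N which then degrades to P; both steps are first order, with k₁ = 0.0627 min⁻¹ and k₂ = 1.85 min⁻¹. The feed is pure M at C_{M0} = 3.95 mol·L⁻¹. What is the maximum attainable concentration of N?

At the optimum, C_{N,max}/C_{M0} = (k₁/k₂)^[k₂/(k₂−k₁)].
= (0.0627/1.85)^(1.85/(1.85−0.0627)) = (0.03389)^(1.035) = 0.03010.
C_{N,max} = 0.03010×3.95 = 0.119 mol·L⁻¹.

0.119 mol·L⁻¹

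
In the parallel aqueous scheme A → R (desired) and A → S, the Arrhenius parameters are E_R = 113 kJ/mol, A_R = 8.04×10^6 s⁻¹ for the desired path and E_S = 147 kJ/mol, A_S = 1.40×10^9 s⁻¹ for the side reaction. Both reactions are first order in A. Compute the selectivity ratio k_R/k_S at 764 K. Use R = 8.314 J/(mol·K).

Since both paths have the same order in A, the concentration cancels and S_{R/S} = k_R/k_S = (A_R/A_S)·exp[(E_S−E_R)/(RT)].
(E_S−E_R)/(RT) = (147−113)×10³/(8.314×764) = 34000/6352 = 5.353.
k_R/k_S = (8.04×10^6/1.40×10^9)·exp(5.353) = 0.005743 × 211.2 = 1.21.
Since E_R < E_S, lowering the temperature improves selectivity toward R.

1.21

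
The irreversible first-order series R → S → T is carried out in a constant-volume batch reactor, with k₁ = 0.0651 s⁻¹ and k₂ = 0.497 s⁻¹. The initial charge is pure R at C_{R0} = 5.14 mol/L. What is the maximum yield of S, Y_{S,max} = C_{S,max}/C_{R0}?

0.0964

At the optimum, C_{S,max}/C_{R0} = (k₁/k₂)^[k₂/(k₂−k₁)].
= (0.0651/0.497)^(0.497/(0.497−0.0651)) = (0.1310)^(1.151) = 0.09642.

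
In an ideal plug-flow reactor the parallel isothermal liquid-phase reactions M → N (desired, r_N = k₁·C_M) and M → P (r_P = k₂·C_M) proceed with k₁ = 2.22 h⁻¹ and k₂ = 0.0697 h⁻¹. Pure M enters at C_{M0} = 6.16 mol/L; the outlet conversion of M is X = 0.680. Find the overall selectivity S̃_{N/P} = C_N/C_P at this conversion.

C_M = C_{M0}(1−X) = 1.971 mol/L.
Both paths are first order in M, so the instantaneous fraction to N is constant: dC_N/d(−C_M) = k₁/(k₁+k₂) = 0.9696.
C_N = 0.9696·(C_{M0}−C_M) = 0.9696×4.189 = 4.06 mol/L.
C_P = (C_{M0}−C_M)−C_N = 0.1275 mol/L; S̃_{N/P} = 4.061/0.1275 = 31.9.

31.9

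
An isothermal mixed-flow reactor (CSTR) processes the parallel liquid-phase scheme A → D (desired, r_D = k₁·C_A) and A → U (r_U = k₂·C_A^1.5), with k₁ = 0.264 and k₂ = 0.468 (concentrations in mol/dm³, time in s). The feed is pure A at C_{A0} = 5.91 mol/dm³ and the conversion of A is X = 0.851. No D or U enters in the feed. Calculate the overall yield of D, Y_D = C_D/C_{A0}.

0.320

Exit C_A = C_{A0}(1−X) = 5.91×0.149 = 0.8806 mol/dm³.
Rates in a CSTR are evaluated at the outlet concentration: r_D = 0.264×0.8806 = 0.2325, r_U = 0.468×0.8806^1.5 = 0.3867.
Fraction of consumed A going to D: r_D/(r_D+r_U) = 0.3754.
C_D = 0.3754·C_{A0}·X = 0.3754×5.91×0.851 = 1.89 mol/dm³; Y_D = C_D/C_{A0} = 0.320.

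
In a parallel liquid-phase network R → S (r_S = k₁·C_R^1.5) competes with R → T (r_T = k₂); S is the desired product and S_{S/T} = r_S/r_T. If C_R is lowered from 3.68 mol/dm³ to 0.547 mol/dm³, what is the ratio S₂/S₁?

S_{S/T} = (k₁/k₂)·C_R^1.5, so S₂/S₁ = (C_{R,2}/C_{R,1})^1.5.
= (0.547/3.68)^1.5 = (0.1486)^1.5 = 0.0573.

0.0573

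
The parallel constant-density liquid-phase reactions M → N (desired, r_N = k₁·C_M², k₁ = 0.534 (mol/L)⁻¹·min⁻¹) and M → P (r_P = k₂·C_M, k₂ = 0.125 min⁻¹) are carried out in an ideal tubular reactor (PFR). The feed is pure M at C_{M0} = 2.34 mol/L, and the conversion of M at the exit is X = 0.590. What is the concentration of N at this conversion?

1.20 mol/L

C_M = C_{M0}(1−X) = 0.9594 mol/L.
Along a PFR/batch, dC_P/dC_M = −r_P/(r_N+r_P) = −k₂/(k₂+k₁·C_M).
Integrating from C_{M0} to C_M: C_P = (0.125/0.534)·ln[(0.125+0.534·2.34)/(0.125+0.534·0.959)] = 0.2341·ln(1.375/0.6373) = 0.1799 mol/L.
Then C_N = (C_{M0}−C_M) − C_P = 1.381 − 0.1799 = 1.201 mol/L.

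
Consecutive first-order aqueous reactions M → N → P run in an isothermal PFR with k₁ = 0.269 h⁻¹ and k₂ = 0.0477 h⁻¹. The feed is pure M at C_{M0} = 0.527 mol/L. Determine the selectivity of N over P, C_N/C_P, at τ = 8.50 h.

The intermediate concentration in a first-order A→B→C sequence is C_N = k₁C_{M0}(e^(−k₁τ) − e^(−k₂τ))/(k₂−k₁).
e^(−k₁τ) = e^(−0.269×8.50) = e^(−2.287) = 0.1016; e^(−k₂τ) = e^(−0.4054) = 0.6667.
C_N = 0.269×0.527/(0.0477−0.269) × (0.1016−0.6667) = (-0.6406)×(-0.5651) = 0.3620 mol/L.
C_M = C_{M0}e^(−k₁τ) = 0.05355 mol/L, so C_P = C_{M0}−C_M−C_N = 0.1115 mol/L; C_N/C_P = 3.25.

3.25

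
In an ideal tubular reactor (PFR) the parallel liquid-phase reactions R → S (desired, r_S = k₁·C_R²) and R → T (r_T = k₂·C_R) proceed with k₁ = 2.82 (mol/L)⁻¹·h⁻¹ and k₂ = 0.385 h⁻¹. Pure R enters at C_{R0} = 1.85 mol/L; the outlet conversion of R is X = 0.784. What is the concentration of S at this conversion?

C_R = C_{R0}(1−X) = 0.3996 mol/L.
Along a PFR/batch, dC_T/dC_R = −r_T/(r_S+r_T) = −k₂/(k₂+k₁·C_R).
Integrating from C_{R0} to C_R: C_T = (0.385/2.82)·ln[(0.385+2.82·1.85)/(0.385+2.82·0.400)] = 0.1365·ln(5.602/1.512) = 0.1788 mol/L.
Then C_S = (C_{R0}−C_R) − C_T = 1.450 − 0.1788 = 1.272 mol/L.

1.27 mol/L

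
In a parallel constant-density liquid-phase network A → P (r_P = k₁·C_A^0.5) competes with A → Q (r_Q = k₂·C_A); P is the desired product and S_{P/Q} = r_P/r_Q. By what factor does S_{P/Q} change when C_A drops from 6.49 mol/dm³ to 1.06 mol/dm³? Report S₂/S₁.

S_{P/Q} = (k₁/k₂)·C_A^-0.5, so S₂/S₁ = (C_{A,2}/C_{A,1})^-0.5.
= (1.06/6.49)^(-0.5) = (0.1633)^(-0.5) = 2.47.
Selectivity toward P rises as C_A falls — low-concentration operation is favoured.

2.47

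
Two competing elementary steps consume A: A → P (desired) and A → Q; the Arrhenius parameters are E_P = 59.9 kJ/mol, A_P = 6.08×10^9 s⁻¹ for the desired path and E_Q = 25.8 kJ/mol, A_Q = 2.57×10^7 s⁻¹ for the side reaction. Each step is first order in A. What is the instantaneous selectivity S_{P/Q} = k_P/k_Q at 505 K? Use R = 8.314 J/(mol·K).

0.0703

With equal orders, S_{P/Q} = k_P/k_Q = (A_P/A_Q)·exp[(E_Q−E_P)/(RT)].
(E_Q−E_P)/(RT) = (25.8−59.9)×10³/(8.314×505) = -34100/4199 = -8.122.
k_P/k_Q = (6.08×10^9/2.57×10^7)·exp(-8.122) = 236.6 × 2.970×10^-4 = 0.0703.
Since E_P > E_Q, raising the temperature improves selectivity toward P.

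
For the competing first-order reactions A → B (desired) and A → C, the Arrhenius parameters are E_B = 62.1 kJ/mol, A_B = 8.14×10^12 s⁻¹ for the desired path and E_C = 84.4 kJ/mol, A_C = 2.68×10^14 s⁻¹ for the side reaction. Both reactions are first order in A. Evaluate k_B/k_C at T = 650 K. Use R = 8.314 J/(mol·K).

With equal orders, S_{B/C} = k_B/k_C = (A_B/A_C)·exp[(E_C−E_B)/(RT)].
(E_C−E_B)/(RT) = (84.4−62.1)×10³/(8.314×650) = 22300/5404 = 4.126.
k_B/k_C = (8.14×10^12/2.68×10^14)·exp(4.126) = 0.03037 × 61.96 = 1.88.

1.88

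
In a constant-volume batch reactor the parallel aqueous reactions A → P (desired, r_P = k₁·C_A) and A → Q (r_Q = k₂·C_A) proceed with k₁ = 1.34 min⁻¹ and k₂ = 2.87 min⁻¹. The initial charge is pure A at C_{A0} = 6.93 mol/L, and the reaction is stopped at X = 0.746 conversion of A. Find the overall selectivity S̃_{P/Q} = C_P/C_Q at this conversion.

0.467

C_A = C_{A0}(1−X) = 1.760 mol/L.
Both paths are first order in A, so the instantaneous fraction to P is constant: dC_P/d(−C_A) = k₁/(k₁+k₂) = 0.3183.
C_P = 0.3183·(C_{A0}−C_A) = 0.3183×5.170 = 1.65 mol/L.
C_Q = (C_{A0}−C_A)−C_P = 3.524 mol/L; S̃_{P/Q} = 1.645/3.524 = 0.467.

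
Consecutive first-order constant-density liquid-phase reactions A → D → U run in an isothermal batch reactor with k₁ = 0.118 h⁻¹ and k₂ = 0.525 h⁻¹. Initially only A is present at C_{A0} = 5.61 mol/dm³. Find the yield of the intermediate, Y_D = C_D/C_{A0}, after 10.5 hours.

Solving the coupled first-order balances gives C_D(t) = [k₁/(k₂−k₁)]·C_{A0}·(e^(−k₁t) − e^(−k₂t)).
e^(−k₁t) = e^(−0.118×10.5) = e^(−1.239) = 0.2897; e^(−k₂t) = e^(−5.513) = 0.004036.
C_D = 0.118×5.61/(0.525−0.118) × (0.2897−0.004036) = 1.626×0.2856 = 0.4646 mol/dm³.
Y_D = C_D/C_{A0} = 0.4646/5.61 = 0.0828.

0.0828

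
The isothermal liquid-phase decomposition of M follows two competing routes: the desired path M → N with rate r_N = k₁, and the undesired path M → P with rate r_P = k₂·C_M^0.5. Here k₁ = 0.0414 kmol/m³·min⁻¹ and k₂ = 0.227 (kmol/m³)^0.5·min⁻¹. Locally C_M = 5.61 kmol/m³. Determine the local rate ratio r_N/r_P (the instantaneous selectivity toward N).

S_{N/P} = r_N/r_P = (k₁)/(k₂·C_M^0.5) = (k₁/k₂)·C_M^-0.5.
= (0.0414) / (0.227×5.610^0.5) = 0.04140/0.5377 = 0.0770.

0.0770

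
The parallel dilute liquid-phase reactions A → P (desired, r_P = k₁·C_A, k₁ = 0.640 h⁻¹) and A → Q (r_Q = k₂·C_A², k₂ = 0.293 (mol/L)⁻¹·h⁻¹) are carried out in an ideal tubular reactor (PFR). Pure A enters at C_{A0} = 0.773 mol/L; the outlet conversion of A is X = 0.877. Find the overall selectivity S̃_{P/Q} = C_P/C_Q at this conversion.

5.21

C_A = C_{A0}(1−X) = 0.09508 mol/L.
Along a PFR/batch, dC_P/dC_A = −r_P/(r_P+r_Q) = −k₁/(k₁+k₂·C_A).
Integrating from C_{A0} to C_A: C_P = (0.640/0.293)·ln[(0.640+0.293·0.773)/(0.640+0.293·0.0951)] = 2.184·ln(0.8665/0.6679) = 0.5687 mol/L.
C_Q = (C_{A0}−C_A)−C_P = 0.1092 mol/L; S̃_{P/Q} = 0.5687/0.1092 = 5.21.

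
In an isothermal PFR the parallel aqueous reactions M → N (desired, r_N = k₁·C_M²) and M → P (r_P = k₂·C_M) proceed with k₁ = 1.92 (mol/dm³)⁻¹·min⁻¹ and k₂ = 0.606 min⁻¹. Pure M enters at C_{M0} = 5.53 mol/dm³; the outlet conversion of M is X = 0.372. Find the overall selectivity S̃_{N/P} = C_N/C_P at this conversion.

14.0

C_M = C_{M0}(1−X) = 3.473 mol/dm³.
Along a PFR/batch, dC_P/dC_M = −r_P/(r_N+r_P) = −k₂/(k₂+k₁·C_M).
Integrating from C_{M0} to C_M: C_P = (0.606/1.92)·ln[(0.606+1.92·5.53)/(0.606+1.92·3.47)] = 0.3156·ln(11.22/7.274) = 0.1369 mol/dm³.
Then C_N = (C_{M0}−C_M) − C_P = 2.057 − 0.1369 = 1.920 mol/dm³.
S̃_{N/P} = C_N/C_P = 1.920/0.1369 = 14.0.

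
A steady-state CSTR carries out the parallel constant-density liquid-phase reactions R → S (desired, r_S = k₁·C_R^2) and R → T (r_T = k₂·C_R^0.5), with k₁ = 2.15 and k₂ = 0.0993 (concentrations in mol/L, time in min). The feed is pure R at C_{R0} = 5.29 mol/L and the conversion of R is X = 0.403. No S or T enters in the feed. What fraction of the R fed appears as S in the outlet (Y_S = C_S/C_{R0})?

0.400

Exit C_R = C_{R0}(1−X) = 5.29×0.597 = 3.158 mol/L.
A CSTR operates uniformly at the exit composition, giving r_S = 21.44 and r_T = 0.1765 (each k·C_R^n at C_R = 3.158).
Fraction of consumed R going to S: r_S/(r_S+r_T) = 0.9918.
C_S = 0.9918·C_{R0}·X = 0.9918×5.29×0.403 = 2.11 mol/L; Y_S = C_S/C_{R0} = 0.400.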